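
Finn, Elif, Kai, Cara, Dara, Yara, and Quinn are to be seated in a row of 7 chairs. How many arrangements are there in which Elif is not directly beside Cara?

3600

There are 7! = 5040 arrangements in all. If Elif and Cara are adjacent, merging them into one block gives 2·(6)! = 1440 arrangements.
So 5040 − 1440 = 3600 arrangements keep them apart.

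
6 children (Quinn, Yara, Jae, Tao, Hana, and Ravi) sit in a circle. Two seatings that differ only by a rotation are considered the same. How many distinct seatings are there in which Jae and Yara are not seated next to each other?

Without the restriction there are (5)! = 120 seatings.
Seatings with Jae beside Yara: treat them as a block with 2 internal orders, giving 2 × (4)! = 48.
Subtracting, 120 − 48 = 72.

72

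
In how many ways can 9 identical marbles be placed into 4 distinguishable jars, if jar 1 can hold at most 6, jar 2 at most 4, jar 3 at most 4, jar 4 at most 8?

139

Without the upper bounds there are C(12,3) = 220 ways to split 9 among 4 jars.
Subtract solutions that violate a single cap (substitute x_i' = x_i − (cap_i+1)): x_1 ≥ 7 gives C(5,3) = 10; x_2 ≥ 5 gives C(7,3) = 35; x_3 ≥ 5 gives C(7,3) = 35; x_4 ≥ 9 gives C(3,3) = 1. Together 81.
No two caps can be exceeded simultaneously, so the pair terms are all 0.
By inclusion–exclusion the count is 220 − 81 + 0 = 139.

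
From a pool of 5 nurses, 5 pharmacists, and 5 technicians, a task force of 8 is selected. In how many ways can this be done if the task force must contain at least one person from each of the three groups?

6300

Unrestricted: C(15,8) = 6435 ways to pick any 8 of the 15.
Selections missing a whole group: no nurses → C(10,8) = 45; no pharmacists → C(10,8) = 45; no technicians → C(10,8) = 45.
Add back selections omitting two groups (i.e. drawn from a single group): C(5,8) + C(5,8) + C(5,8) = 0.
By inclusion–exclusion: 6435 − 135 + 0 = 6300.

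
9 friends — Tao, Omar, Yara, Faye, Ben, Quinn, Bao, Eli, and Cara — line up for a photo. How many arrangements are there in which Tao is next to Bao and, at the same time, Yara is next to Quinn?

20160

Treat {Tao,Bao} as one block (2 orders) and {Yara,Quinn} as another (2 orders).
That leaves 7 units to arrange: 2 × 2 × 7! = 4 × 5040 = 20160.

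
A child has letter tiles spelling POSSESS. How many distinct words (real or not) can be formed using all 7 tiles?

POSSESS has 7 letters with S appearing 4 times.
Dividing 7! = 5040 by 4! = 24 for the repeated letters gives 210.

210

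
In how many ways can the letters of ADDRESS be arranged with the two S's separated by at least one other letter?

900

Total arrangements of ADDRESS: 7!/(2!·2!) = 1260.
Arrangements with the S's together: treat SS as one letter, giving (6)!/(2!) = 360.
Hence 1260 − 360 = 900.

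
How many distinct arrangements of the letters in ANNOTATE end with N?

With the last slot taken by N, it remains to arrange the other 7 letters (ANOTATE).
Those 7 letters have A appearing twice and T appearing twice, giving (7)!/(2!·2!) = 1260.

1260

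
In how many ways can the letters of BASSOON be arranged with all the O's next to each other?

360

Treat the 2 copies of O as a single block. The multiset to arrange is then {OO, A, B, N, S, S}, 6 items in all.
That gives (6)!/(2!) = 360 arrangements.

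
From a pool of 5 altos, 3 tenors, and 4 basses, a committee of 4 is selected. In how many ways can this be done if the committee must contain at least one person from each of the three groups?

270

With no constraint there are C(12,4) = 495 possible selections.
Selections missing a whole group: no altos → C(7,4) = 35; no tenors → C(9,4) = 126; no basses → C(8,4) = 70.
Add back selections omitting two groups (i.e. drawn from a single group): C(5,4) + C(3,4) + C(4,4) = 6.
By inclusion–exclusion: 495 − 231 + 6 = 270.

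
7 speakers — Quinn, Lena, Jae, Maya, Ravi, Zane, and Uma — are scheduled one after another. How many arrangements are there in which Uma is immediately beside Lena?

Place the 5 others and the Uma-Lena pair as 6 objects in a line; the pair has 2 internal arrangements.
So the count is 2·(6)! = 1440.

1440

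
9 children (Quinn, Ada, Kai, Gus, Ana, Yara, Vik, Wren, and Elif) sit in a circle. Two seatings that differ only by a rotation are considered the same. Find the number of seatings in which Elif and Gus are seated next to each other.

10080

Treat {Elif, Gus} as one unit (2 internal orders) and seat the resulting 8 units around the table: (7)! circular arrangements.
So 2 × (7)! = 2 × 5040 = 10080.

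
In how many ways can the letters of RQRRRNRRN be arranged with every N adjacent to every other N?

Treat the 2 copies of N as a single block. The multiset to arrange is then {NN, Q, R, R, R, R, R, R}, 8 items in all.
That gives (8)!/(6!) = 56 arrangements.

56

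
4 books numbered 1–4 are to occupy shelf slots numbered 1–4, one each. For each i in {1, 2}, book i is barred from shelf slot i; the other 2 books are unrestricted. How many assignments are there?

14

Let Aᵢ (for i ∈ {1, 2}) be the placements that put book i in its forbidden shelf slot. Any j of these fix j positions, leaving (4−j)! ways to fill the rest, and there are C(2,j) ways to pick which j.
By inclusion–exclusion, the number of valid placements is Σ_{j=0}^{2} (−1)^j C(2,j)·(4−j)!.
Computing: 24 − 12 + 2 = 14.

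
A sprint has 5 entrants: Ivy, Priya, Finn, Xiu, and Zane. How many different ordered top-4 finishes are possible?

120

There are 5 choices for 1st place, 4 for 2nd, and so on down to 2 for position 4.
That gives 5 × 4 × 3 × 2 = 120.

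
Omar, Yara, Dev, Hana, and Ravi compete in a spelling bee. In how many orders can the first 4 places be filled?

This is an ordered selection of 4 from 5: P(5,4).
That gives 5 × 4 × 3 × 2 = 120.

120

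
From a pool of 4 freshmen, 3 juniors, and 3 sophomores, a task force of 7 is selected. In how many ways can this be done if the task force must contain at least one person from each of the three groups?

118

With no constraint there are C(10,7) = 120 possible selections.
Subtract selections that omit an entire group: no freshmen → C(6,7) = 0; no juniors → C(7,7) = 1; no sophomores → C(7,7) = 1.
Add back selections omitting two groups (i.e. drawn from a single group): C(4,7) + C(3,7) + C(3,7) = 0.
By inclusion–exclusion: 120 − 2 + 0 = 118.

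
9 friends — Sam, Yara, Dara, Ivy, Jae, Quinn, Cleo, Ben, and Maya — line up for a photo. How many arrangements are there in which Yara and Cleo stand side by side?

Place the 7 others and the Yara-Cleo pair as 8 objects in a line; the pair has 2 internal arrangements.
That gives 2 × 8! = 2 × 40320 = 80640.

80640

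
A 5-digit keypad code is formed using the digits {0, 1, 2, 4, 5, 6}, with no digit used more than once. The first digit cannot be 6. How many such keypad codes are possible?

The first digit has 6−1 = 5 choices (anything except 6).
The remaining 4 digits are filled from the other 5 symbols without repetition: 5 × 4 × 3 × 2 = 120.
Total: 5 × 120 = 600.

600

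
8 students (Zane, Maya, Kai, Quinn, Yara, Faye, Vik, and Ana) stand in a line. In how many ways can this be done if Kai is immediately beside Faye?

Place the 6 others and the Kai-Faye pair as 7 objects in a line; the pair has 2 internal arrangements.
That gives 2 × 7! = 2 × 5040 = 10080.

10080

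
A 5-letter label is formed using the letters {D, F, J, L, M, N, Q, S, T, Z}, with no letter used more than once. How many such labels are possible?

30240

Choose and order 5 of the 10 symbols: the first letter has 10 options, the next 9, and so on down to 6.
That product is 10 × 9 × 8 × 7 × 6 = 30240.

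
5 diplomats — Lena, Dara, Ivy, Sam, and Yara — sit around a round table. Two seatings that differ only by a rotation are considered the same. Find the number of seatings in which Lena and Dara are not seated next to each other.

Without the restriction there are (4)! = 24 seatings.
Those with Lena next to Dara: fuse the pair into one unit and seat 4 units around a circle — 2·(3)! = 12.
Subtracting, 24 − 12 = 12.

12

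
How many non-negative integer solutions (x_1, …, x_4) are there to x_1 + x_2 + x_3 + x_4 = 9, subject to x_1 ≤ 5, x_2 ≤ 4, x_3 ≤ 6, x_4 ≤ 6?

145

Ignoring the caps, the number of non-negative solutions to x_1+…+x_4 = 9 is C(12,3) = 220.
Subtract solutions that violate a single cap (substitute x_i' = x_i − (cap_i+1)): x_1 ≥ 6 gives C(6,3) = 20; x_2 ≥ 5 gives C(7,3) = 35; x_3 ≥ 7 gives C(5,3) = 10; x_4 ≥ 7 gives C(5,3) = 10. Together 75.
No two caps can be exceeded simultaneously, so the pair terms are all 0.
By inclusion–exclusion the count is 220 − 75 + 0 = 145.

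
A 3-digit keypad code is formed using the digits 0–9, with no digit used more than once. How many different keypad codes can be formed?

Choose and order 3 of the 10 symbols: the first digit has 10 options, the next 9, then 8.
10 × 9 × 8 = 720.

720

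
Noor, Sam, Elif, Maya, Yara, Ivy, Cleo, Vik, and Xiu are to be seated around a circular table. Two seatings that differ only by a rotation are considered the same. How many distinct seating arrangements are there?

40320

Fix one person's seat to break rotational symmetry; the remaining 8 people can be arranged in (8)! = 40320 ways.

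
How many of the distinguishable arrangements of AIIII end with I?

4

Fix I in the last position and arrange the remaining 4 letters.
Those 4 letters have I appearing 3 times, giving (4)!/(3!) = 4.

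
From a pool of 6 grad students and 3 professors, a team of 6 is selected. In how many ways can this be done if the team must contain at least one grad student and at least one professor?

With no constraint there are C(9,6) = 84 possible selections.
Selections missing a whole group: no grad students → C(3,6) = 0; no professors → C(6,6) = 1.
Both groups omitted at once is impossible, so 84 − 1 = 83.

83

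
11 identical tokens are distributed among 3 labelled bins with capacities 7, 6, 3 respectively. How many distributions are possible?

Without the upper bounds there are C(13,2) = 78 ways to split 11 among 3 bins.
Subtract solutions that violate a single cap (substitute x_i' = x_i − (cap_i+1)): x_1 ≥ 8 gives C(5,2) = 10; x_2 ≥ 7 gives C(6,2) = 15; x_3 ≥ 4 gives C(9,2) = 36. Together 61.
Add back pairs where two caps are both exceeded: 0 + 0 + 1 = 1.
By inclusion–exclusion the count is 78 − 61 + 1 = 18.

18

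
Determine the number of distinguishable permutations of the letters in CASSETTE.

CASSETTE has 8 letters with E appearing twice, S appearing twice, and T appearing twice.
So there are 8! / (2!·2!·2!) = 5040 distinguishable arrangements.

5040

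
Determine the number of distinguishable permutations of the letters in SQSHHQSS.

420

The 8 letters of SQSHHQSS have repeats: H appearing twice, Q appearing twice, and S appearing 4 times.
So there are 8! / (4!·2!·2!) = 420 distinguishable arrangements.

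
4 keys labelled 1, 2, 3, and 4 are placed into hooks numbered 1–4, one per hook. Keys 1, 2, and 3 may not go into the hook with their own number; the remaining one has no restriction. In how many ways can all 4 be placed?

Let Aᵢ (for i ∈ {1, 2, 3}) be the placements that put key i in its forbidden hook. Any j of these fix j positions, leaving (4−j)! ways to fill the rest, and there are C(3,j) ways to pick which j.
By inclusion–exclusion, the number of valid placements is Σ_{j=0}^{3} (−1)^j C(3,j)·(4−j)!.
Computing: 24 − 18 + 6 − 1 = 11.

11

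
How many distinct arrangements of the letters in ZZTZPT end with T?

Fix T in the last position and arrange the remaining 5 letters.
Those 5 letters have Z appearing 3 times, giving (5)!/(3!) = 20.

20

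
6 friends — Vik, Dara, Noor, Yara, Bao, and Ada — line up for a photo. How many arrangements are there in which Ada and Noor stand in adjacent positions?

240

Glue Ada and Noor into one block (2 internal orders), leaving 5 units to arrange in a row.
So the count is 2·(5)! = 240.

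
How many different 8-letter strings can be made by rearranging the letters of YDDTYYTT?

560

The 8 letters of YDDTYYTT have repeats: D appearing twice, T appearing 3 times, and Y appearing 3 times.
Dividing 8! = 40320 by 3!·3!·2! = 72 for the repeated letters gives 560.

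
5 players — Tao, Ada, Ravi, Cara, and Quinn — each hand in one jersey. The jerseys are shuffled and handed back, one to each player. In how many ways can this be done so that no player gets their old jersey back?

44

Let Aᵢ be the assignments in which player i gets their old jersey. We want the size of the complement of A₁∪…∪A_5.
By inclusion–exclusion this is Σ_{j=0}^{5} (−1)^j C(5,j)·(5−j)!.
Computing: 120 − 120 + 60 − 20 + 5 − 1 = 44.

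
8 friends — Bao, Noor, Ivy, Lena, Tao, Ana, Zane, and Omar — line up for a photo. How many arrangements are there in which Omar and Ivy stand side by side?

10080

Glue Omar and Ivy into one block (2 internal orders), leaving 7 units to arrange in a row.
That gives 2 × 7! = 2 × 5040 = 10080.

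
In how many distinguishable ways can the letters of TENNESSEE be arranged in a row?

The 9 letters of TENNESSEE have repeats: E appearing 4 times, N appearing twice, and S appearing twice.
So there are 9! / (4!·2!·2!) = 3780 distinguishable arrangements.

3780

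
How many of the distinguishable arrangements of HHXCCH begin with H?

Fix H in the first position and arrange the remaining 5 letters.
Those 5 letters have C appearing twice and H appearing twice, giving (5)!/(2!·2!) = 30.

30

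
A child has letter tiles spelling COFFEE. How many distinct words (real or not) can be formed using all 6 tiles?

Letter multiplicities in COFFEE: C×1, E×2, F×2, O×1.
So there are 6! / (2!·2!) = 180 distinguishable arrangements.

180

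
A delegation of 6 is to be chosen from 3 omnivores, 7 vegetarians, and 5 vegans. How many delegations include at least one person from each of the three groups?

Total 6-person selections from all 15: C(15,6) = 5005.
Subtract selections that omit an entire group: no omnivores → C(12,6) = 924; no vegetarians → C(8,6) = 28; no vegans → C(10,6) = 210.
Add back selections omitting two groups (i.e. drawn from a single group): C(3,6) + C(7,6) + C(5,6) = 7.
By inclusion–exclusion: 5005 − 1162 + 7 = 3850.

3850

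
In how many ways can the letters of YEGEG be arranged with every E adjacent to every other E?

Treat the 2 copies of E as a single block. The multiset to arrange is then {EE, G, G, Y}, 4 items in all.
That gives (4)!/(2!) = 12 arrangements.

12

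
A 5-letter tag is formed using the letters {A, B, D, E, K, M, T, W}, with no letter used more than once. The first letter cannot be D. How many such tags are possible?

5880

The first letter has 8−1 = 7 choices (anything except D).
The remaining 4 letters are filled from the other 7 symbols without repetition: 7 × 6 × 5 × 4 = 840.
Total: 7 × 840 = 5880.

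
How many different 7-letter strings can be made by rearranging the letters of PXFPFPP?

The 7 letters of PXFPFPP have repeats: F appearing twice and P appearing 4 times.
Dividing 7! = 5040 by 4!·2! = 48 for the repeated letters gives 105.

105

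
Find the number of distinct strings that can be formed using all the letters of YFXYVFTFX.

15120

Letter multiplicities in YFXYVFTFX: F×3, T×1, V×1, X×2, Y×2.
Dividing 9! = 362880 by 3!·2!·2! = 24 for the repeated letters gives 15120.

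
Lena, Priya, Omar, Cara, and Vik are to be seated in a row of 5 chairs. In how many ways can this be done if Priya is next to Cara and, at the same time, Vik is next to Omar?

24

Treat {Priya,Cara} as one block (2 orders) and {Vik,Omar} as another (2 orders).
That leaves 3 units to arrange: 2 × 2 × 3! = 4 × 6 = 24.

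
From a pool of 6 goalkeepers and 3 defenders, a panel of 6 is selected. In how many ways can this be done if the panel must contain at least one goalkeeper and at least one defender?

Unrestricted: C(9,6) = 84 ways to pick any 6 of the 9.
Subtract selections that omit an entire group: no goalkeepers → C(3,6) = 0; no defenders → C(6,6) = 1.
Both groups omitted at once is impossible, so 84 − 1 = 83.

83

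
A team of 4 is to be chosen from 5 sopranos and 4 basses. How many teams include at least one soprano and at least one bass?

120

Unrestricted: C(9,4) = 126 ways to pick any 4 of the 9.
Selections missing a whole group: no sopranos → C(4,4) = 1; no basses → C(5,4) = 5.
Both groups omitted at once is impossible, so 126 − 6 = 120.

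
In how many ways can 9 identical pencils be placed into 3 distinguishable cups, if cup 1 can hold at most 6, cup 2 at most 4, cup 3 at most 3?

Without the upper bounds there are C(11,2) = 55 ways to split 9 among 3 cups.
Subtract solutions that violate a single cap (substitute x_i' = x_i − (cap_i+1)): x_1 ≥ 7 gives C(4,2) = 6; x_2 ≥ 5 gives C(6,2) = 15; x_3 ≥ 4 gives C(7,2) = 21. Together 42.
Add back pairs where two caps are both exceeded: 0 + 0 + 1 = 1.
By inclusion–exclusion the count is 55 − 42 + 1 = 14.

14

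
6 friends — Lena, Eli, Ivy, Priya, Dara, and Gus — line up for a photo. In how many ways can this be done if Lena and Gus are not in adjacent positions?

480

There are 6! = 720 arrangements in all. If Lena and Gus are adjacent, merging them into one block gives 2·(5)! = 240 arrangements.
Complementary counting: 720 − 240 = 480.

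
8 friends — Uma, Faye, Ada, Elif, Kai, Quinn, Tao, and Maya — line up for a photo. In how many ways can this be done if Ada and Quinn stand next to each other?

Treat {Ada, Quinn} as a single unit. There are 7 units to order, and the pair itself can be ordered 2 ways.
That gives 2 × 7! = 2 × 5040 = 10080.

10080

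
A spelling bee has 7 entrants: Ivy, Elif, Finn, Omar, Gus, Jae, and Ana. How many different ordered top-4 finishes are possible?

There are 7 choices for 1st place, 6 for 2nd, and so on down to 4 for position 4.
That gives 7 × 6 × 5 × 4 = 840.

840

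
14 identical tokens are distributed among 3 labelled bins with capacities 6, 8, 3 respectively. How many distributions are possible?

10

Without the upper bounds there are C(16,2) = 120 ways to split 14 among 3 bins.
Subtract solutions that violate a single cap (substitute x_i' = x_i − (cap_i+1)): x_1 ≥ 7 gives C(9,2) = 36; x_2 ≥ 9 gives C(7,2) = 21; x_3 ≥ 4 gives C(12,2) = 66. Together 123.
Add back pairs where two caps are both exceeded: 0 + 10 + 3 = 13.
By inclusion–exclusion the count is 120 − 123 + 13 = 10.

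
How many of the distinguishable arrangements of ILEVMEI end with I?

360

Fix I in the last position and arrange the remaining 6 letters.
Those 6 letters have E appearing twice, giving (6)!/(2!) = 360.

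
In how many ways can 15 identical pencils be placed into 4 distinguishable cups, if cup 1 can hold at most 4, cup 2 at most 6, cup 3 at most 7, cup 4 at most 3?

51

Ignoring the caps, the number of non-negative solutions to x_1+…+x_4 = 15 is C(18,3) = 816.
Subtract solutions that violate a single cap (substitute x_i' = x_i − (cap_i+1)): x_1 ≥ 5 gives C(13,3) = 286; x_2 ≥ 7 gives C(11,3) = 165; x_3 ≥ 8 gives C(10,3) = 120; x_4 ≥ 4 gives C(14,3) = 364. Together 935.
Add back pairs where two caps are both exceeded: 20 + 10 + 84 + 1 + 35 + 20 = 170.
By inclusion–exclusion the count is 816 − 935 + 170 = 51.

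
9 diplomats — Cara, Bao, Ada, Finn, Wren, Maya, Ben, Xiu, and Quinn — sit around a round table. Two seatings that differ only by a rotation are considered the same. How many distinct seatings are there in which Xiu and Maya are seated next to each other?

10080

Treat {Xiu, Maya} as one unit (2 internal orders) and seat the resulting 8 units around the table: (7)! circular arrangements.
So 2 × (7)! = 2 × 5040 = 10080.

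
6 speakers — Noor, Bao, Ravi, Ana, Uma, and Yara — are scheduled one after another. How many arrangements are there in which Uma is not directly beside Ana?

480

There are 6! = 720 arrangements in all. If Uma and Ana are adjacent, merging them into one block gives 2·(5)! = 240 arrangements.
Complementary counting: 720 − 240 = 480.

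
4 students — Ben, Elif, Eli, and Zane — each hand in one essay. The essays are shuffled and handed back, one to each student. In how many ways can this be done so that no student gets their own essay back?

9

Count assignments avoiding every fixed point. For any j of the 4 students fixed to their own essay, the other 4−j can be arranged in (4−j)! ways.
By inclusion–exclusion this is Σ_{j=0}^{4} (−1)^j C(4,j)·(4−j)!.
Computing: 24 − 24 + 12 − 4 + 1 = 9.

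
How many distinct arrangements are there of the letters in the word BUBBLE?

BUBBLE has 6 letters with B appearing 3 times.
Dividing 6! = 720 by 3! = 6 for the repeated letters gives 120.

120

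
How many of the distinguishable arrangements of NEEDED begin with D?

With the first slot taken by D, it remains to arrange the other 5 letters (NEEED).
Those 5 letters have E appearing 3 times, giving (5)!/(3!) = 20.

20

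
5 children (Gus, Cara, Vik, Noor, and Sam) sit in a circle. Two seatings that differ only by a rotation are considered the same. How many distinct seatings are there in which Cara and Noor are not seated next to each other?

12

Without the restriction there are (4)! = 24 seatings.
Seatings with Cara beside Noor: treat them as a block with 2 internal orders, giving 2 × (3)! = 12.
Subtracting, 24 − 12 = 12.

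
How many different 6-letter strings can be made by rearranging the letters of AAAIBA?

30

Letter multiplicities in AAAIBA: A×4, B×1, I×1.
The number of distinct arrangements is 6!/(4!) = 720/24 = 30.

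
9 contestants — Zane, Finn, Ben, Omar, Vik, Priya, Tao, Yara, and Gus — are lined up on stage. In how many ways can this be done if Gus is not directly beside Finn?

There are 9! = 362880 arrangements in all. If Gus and Finn are adjacent, merging them into one block gives 2·(8)! = 80640 arrangements.
So 362880 − 80640 = 282240 arrangements keep them apart.

282240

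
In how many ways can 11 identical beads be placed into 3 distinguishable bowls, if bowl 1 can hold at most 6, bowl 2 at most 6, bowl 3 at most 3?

Ignoring the caps, the number of non-negative solutions to x_1+…+x_3 = 11 is C(13,2) = 78.
Subtract solutions that violate a single cap (substitute x_i' = x_i − (cap_i+1)): x_1 ≥ 7 gives C(6,2) = 15; x_2 ≥ 7 gives C(6,2) = 15; x_3 ≥ 4 gives C(9,2) = 36. Together 66.
Add back pairs where two caps are both exceeded: 0 + 1 + 1 = 2.
By inclusion–exclusion the count is 78 − 66 + 2 = 14.

14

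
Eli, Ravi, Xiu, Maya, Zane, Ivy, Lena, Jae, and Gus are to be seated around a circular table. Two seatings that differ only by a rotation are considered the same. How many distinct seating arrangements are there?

40320

Fix one person's seat to break rotational symmetry; the remaining 8 people can be arranged in (8)! = 40320 ways.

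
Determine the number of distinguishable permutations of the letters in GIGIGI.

20

GIGIGI has 6 letters with G appearing 3 times and I appearing 3 times.
Dividing 6! = 720 by 3!·3! = 36 for the repeated letters gives 20.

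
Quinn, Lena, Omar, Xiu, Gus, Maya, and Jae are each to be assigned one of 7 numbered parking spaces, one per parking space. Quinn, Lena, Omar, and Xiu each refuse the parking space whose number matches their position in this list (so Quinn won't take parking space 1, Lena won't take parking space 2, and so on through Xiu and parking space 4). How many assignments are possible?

2790

Let Aᵢ (for 1 ≤ i ≤ 4) be the placements that put person i in their forbidden parking space. Any j of these fix j positions, leaving (7−j)! ways to fill the rest, and there are C(4,j) ways to pick which j.
By inclusion–exclusion, the number of valid placements is Σ_{j=0}^{4} (−1)^j C(4,j)·(7−j)!.
Computing: 5040 − 2880 + 720 − 96 + 6 = 2790.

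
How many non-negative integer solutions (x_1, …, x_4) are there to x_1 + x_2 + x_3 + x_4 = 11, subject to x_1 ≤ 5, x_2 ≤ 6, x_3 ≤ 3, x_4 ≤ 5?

106

Ignoring the caps, the number of non-negative solutions to x_1+…+x_4 = 11 is C(14,3) = 364.
Subtract solutions that violate a single cap (substitute x_i' = x_i − (cap_i+1)): x_1 ≥ 6 gives C(8,3) = 56; x_2 ≥ 7 gives C(7,3) = 35; x_3 ≥ 4 gives C(10,3) = 120; x_4 ≥ 6 gives C(8,3) = 56. Together 267.
Add back pairs where two caps are both exceeded: 0 + 4 + 0 + 1 + 0 + 4 = 9.
By inclusion–exclusion the count is 364 − 267 + 9 = 106.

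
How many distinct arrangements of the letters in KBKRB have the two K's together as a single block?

12

Treat the 2 copies of K as a single block. The multiset to arrange is then {KK, B, B, R}, 4 items in all.
That gives (4)!/(2!) = 12 arrangements.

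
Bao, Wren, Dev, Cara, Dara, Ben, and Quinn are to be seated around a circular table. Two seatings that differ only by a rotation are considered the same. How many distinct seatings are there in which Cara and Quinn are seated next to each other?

240

Treat {Cara, Quinn} as one unit (2 internal orders) and seat the resulting 6 units around the table: (5)! circular arrangements.
So 2 × (5)! = 2 × 120 = 240.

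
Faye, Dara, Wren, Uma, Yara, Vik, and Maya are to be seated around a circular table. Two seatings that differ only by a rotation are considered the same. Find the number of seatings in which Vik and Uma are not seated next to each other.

480

Without the restriction there are (6)! = 720 seatings.
Seatings with Vik beside Uma: treat them as a block with 2 internal orders, giving 2 × (5)! = 240.
Subtracting, 720 − 240 = 480.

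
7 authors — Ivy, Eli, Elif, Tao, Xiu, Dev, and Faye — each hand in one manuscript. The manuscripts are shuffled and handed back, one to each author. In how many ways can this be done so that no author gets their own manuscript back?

Let Aᵢ be the assignments in which author i gets their own manuscript. We want the size of the complement of A₁∪…∪A_7.
By inclusion–exclusion this is Σ_{j=0}^{7} (−1)^j C(7,j)·(7−j)!.
Computing: 5040 − 5040 + 2520 − 840 + 210 − 42 + 7 − 1 = 1854.

1854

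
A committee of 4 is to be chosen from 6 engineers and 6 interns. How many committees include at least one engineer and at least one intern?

Total 4-person selections from all 12: C(12,4) = 495.
Subtract selections that omit an entire group: no engineers → C(6,4) = 15; no interns → C(6,4) = 15.
Both groups omitted at once is impossible, so 495 − 30 = 465.

465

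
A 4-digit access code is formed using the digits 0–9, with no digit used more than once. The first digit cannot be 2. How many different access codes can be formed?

The first digit has 10−1 = 9 choices (anything except 2).
The remaining 3 digits are filled from the other 9 symbols without repetition: 9 × 8 × 7 = 504.
Total: 9 × 504 = 4536.

4536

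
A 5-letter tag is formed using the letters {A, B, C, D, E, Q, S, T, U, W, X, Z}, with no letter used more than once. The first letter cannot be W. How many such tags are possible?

87120

The first letter has 12−1 = 11 choices (anything except W).
The remaining 4 letters are filled from the other 11 symbols without repetition: 11 × 10 × 9 × 8 = 7920.
Total: 11 × 7920 = 87120.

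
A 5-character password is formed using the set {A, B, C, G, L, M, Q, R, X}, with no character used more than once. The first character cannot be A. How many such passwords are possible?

13440

The first character has 9−1 = 8 choices (anything except A).
The remaining 4 characters are filled from the other 8 symbols without repetition: 8 × 7 × 6 × 5 = 1680.
Total: 8 × 1680 = 13440.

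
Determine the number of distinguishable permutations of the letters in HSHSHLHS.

280

Letter multiplicities in HSHSHLHS: H×4, L×1, S×3.
Dividing 8! = 40320 by 4!·3! = 144 for the repeated letters gives 280.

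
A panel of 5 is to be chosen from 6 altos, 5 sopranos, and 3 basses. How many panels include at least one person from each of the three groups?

1365

Unrestricted: C(14,5) = 2002 ways to pick any 5 of the 14.
Subtract selections that omit an entire group: no altos → C(8,5) = 56; no sopranos → C(9,5) = 126; no basses → C(11,5) = 462.
Add back selections omitting two groups (i.e. drawn from a single group): C(6,5) + C(5,5) + C(3,5) = 7.
By inclusion–exclusion: 2002 − 644 + 7 = 1365.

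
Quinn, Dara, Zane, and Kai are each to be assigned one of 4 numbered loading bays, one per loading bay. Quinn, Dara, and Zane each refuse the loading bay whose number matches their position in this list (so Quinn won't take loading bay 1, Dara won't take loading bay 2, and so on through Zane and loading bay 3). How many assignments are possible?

Let Aᵢ (for i ∈ {1, 2, 3}) be the placements that put person i in their forbidden loading bay. Any j of these fix j positions, leaving (4−j)! ways to fill the rest, and there are C(3,j) ways to pick which j.
By inclusion–exclusion, the number of valid placements is Σ_{j=0}^{3} (−1)^j C(3,j)·(4−j)!.
Computing: 24 − 18 + 6 − 1 = 11.

11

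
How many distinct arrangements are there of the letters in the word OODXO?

20

OODXO has 5 letters with O appearing 3 times.
Dividing 5! = 120 by 3! = 6 for the repeated letters gives 20.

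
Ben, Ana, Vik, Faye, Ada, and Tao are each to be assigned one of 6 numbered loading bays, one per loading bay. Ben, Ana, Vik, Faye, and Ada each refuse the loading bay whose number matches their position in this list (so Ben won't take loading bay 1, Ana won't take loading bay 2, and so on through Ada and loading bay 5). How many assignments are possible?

309

Let Aᵢ (for 1 ≤ i ≤ 5) be the placements that put person i in their forbidden loading bay. Any j of these fix j positions, leaving (6−j)! ways to fill the rest, and there are C(5,j) ways to pick which j.
By inclusion–exclusion, the number of valid placements is Σ_{j=0}^{5} (−1)^j C(5,j)·(6−j)!.
Computing: 720 − 600 + 240 − 60 + 10 − 1 = 309.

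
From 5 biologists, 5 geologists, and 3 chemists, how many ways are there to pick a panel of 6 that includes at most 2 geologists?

Split by how many geologists are chosen (0 through 2).
Sum: C(5,0)·C(8,6) + C(5,1)·C(8,5) + C(5,2)·C(8,4) = 28 + 280 + 700 = 1008.

1008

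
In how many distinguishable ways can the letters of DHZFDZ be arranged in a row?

180

The 6 letters of DHZFDZ have repeats: D appearing twice and Z appearing twice.
The number of distinct arrangements is 6!/(2!·2!) = 720/4 = 180.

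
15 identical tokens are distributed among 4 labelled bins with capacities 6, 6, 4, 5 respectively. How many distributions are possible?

By stars and bars, unrestricted non-negative solutions to x_1+…+x_4 = 15 number C(15+3,3) = 816.
Subtract solutions that violate a single cap (substitute x_i' = x_i − (cap_i+1)): x_1 ≥ 7 gives C(11,3) = 165; x_2 ≥ 7 gives C(11,3) = 165; x_3 ≥ 5 gives C(13,3) = 286; x_4 ≥ 6 gives C(12,3) = 220. Together 836.
Add back pairs where two caps are both exceeded: 4 + 20 + 10 + 20 + 10 + 35 = 99.
By inclusion–exclusion the count is 816 − 836 + 99 = 79.

79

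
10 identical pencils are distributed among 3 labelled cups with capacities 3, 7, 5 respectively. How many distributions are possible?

Without the upper bounds there are C(12,2) = 66 ways to split 10 among 3 cups.
Subtract solutions that violate a single cap (substitute x_i' = x_i − (cap_i+1)): x_1 ≥ 4 gives C(8,2) = 28; x_2 ≥ 8 gives C(4,2) = 6; x_3 ≥ 6 gives C(6,2) = 15. Together 49.
Add back pairs where two caps are both exceeded: 0 + 1 + 0 = 1.
By inclusion–exclusion the count is 66 − 49 + 1 = 18.

18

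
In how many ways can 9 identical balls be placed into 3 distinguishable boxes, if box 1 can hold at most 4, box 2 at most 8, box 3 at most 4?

By stars and bars, unrestricted non-negative solutions to x_1+…+x_3 = 9 number C(9+2,2) = 55.
Subtract solutions that violate a single cap (substitute x_i' = x_i − (cap_i+1)): x_1 ≥ 5 gives C(6,2) = 15; x_2 ≥ 9 gives C(2,2) = 1; x_3 ≥ 5 gives C(6,2) = 15. Together 31.
No two caps can be exceeded simultaneously, so the pair terms are all 0.
By inclusion–exclusion the count is 55 − 31 + 0 = 24.

24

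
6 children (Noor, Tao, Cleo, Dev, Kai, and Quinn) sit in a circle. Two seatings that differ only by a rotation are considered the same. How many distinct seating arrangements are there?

Around a circle, 6 distinct people have 6!/6 = (5)! = 120 rotationally distinct seatings.

120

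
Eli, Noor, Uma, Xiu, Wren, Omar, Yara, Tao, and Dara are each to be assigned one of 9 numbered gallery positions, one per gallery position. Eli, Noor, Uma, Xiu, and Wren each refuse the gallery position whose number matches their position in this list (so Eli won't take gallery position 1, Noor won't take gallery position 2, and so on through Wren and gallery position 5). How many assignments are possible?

205056

Let Aᵢ (for 1 ≤ i ≤ 5) be the placements that put person i in their forbidden gallery position. Any j of these fix j positions, leaving (9−j)! ways to fill the rest, and there are C(5,j) ways to pick which j.
By inclusion–exclusion, the number of valid placements is Σ_{j=0}^{5} (−1)^j C(5,j)·(9−j)!.
Computing: 362880 − 201600 + 50400 − 7200 + 600 − 24 = 205056.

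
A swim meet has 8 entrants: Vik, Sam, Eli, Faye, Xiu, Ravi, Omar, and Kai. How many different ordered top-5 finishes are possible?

6720

This is an ordered selection of 5 from 8: P(8,5).
That gives 8 × 7 × 6 × 5 × 4 = 6720.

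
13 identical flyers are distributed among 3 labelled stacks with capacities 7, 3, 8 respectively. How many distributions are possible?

By stars and bars, unrestricted non-negative solutions to x_1+…+x_3 = 13 number C(13+2,2) = 105.
Subtract solutions that violate a single cap (substitute x_i' = x_i − (cap_i+1)): x_1 ≥ 8 gives C(7,2) = 21; x_2 ≥ 4 gives C(11,2) = 55; x_3 ≥ 9 gives C(6,2) = 15. Together 91.
Add back pairs where two caps are both exceeded: 3 + 0 + 1 = 4.
By inclusion–exclusion the count is 105 − 91 + 4 = 18.

18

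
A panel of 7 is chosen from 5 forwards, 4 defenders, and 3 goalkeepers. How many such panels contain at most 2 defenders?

456

Split by how many defenders are chosen (0 through 2).
Sum: C(4,0)·C(8,7) + C(4,1)·C(8,6) + C(4,2)·C(8,5) = 8 + 112 + 336 = 456.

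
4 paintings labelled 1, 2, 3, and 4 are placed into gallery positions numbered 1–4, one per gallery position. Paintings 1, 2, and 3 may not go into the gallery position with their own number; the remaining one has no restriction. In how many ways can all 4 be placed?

Let Aᵢ (for i ∈ {1, 2, 3}) be the placements that put painting i in its forbidden gallery position. Any j of these fix j positions, leaving (4−j)! ways to fill the rest, and there are C(3,j) ways to pick which j.
By inclusion–exclusion, the number of valid placements is Σ_{j=0}^{3} (−1)^j C(3,j)·(4−j)!.
Computing: 24 − 18 + 6 − 1 = 11.

11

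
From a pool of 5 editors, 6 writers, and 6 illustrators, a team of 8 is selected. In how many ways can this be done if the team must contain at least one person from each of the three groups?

With no constraint there are C(17,8) = 24310 possible selections.
Subtract selections that omit an entire group: no editors → C(12,8) = 495; no writers → C(11,8) = 165; no illustrators → C(11,8) = 165.
Add back selections omitting two groups (i.e. drawn from a single group): C(5,8) + C(6,8) + C(6,8) = 0.
By inclusion–exclusion: 24310 − 825 + 0 = 23485.

23485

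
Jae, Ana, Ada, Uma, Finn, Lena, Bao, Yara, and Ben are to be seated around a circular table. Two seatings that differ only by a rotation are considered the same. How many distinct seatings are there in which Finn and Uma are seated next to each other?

10080

Treat {Finn, Uma} as one unit (2 internal orders) and seat the resulting 8 units around the table: (7)! circular arrangements.
So 2 × (7)! = 2 × 5040 = 10080.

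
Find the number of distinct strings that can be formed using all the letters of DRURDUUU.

420

The 8 letters of DRURDUUU have repeats: D appearing twice, R appearing twice, and U appearing 4 times.
Dividing 8! = 40320 by 4!·2!·2! = 96 for the repeated letters gives 420.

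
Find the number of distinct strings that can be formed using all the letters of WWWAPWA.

105

WWWAPWA has 7 letters with A appearing twice and W appearing 4 times.
Dividing 7! = 5040 by 4!·2! = 48 for the repeated letters gives 105.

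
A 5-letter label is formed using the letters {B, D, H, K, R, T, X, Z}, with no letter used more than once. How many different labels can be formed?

6720

With no repetition, fill the 5 letters in order: 8 choices, then 7, down to 4.
That product is 8 × 7 × 6 × 5 × 4 = 6720.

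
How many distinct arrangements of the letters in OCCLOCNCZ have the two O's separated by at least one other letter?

There are 9!/(4!·2!) = 7560 arrangements of OCCLOCNCZ in total.
Arrangements with the O's together: treat OO as one letter, giving (8)!/(4!) = 1680.
Hence 7560 − 1680 = 5880.

5880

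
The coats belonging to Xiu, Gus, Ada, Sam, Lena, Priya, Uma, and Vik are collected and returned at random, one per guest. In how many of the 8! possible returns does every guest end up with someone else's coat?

Let Aᵢ be the assignments in which guest i gets their own coat. We want the size of the complement of A₁∪…∪A_8.
By inclusion–exclusion this is Σ_{j=0}^{8} (−1)^j C(8,j)·(8−j)!.
Computing: 40320 − 40320 + 20160 − 6720 + 1680 − 336 + 56 − 8 + 1 = 14833.

14833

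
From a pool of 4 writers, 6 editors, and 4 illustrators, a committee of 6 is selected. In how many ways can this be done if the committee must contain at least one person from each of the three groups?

Total 6-person selections from all 14: C(14,6) = 3003.
Subtract selections that omit an entire group: no writers → C(10,6) = 210; no editors → C(8,6) = 28; no illustrators → C(10,6) = 210.
Add back selections omitting two groups (i.e. drawn from a single group): C(4,6) + C(6,6) + C(4,6) = 1.
By inclusion–exclusion: 3003 − 448 + 1 = 2556.

2556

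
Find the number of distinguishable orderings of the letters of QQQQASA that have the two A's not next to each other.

There are 7!/(4!·2!) = 105 arrangements of QQQQASA in total.
If the two A's are adjacent, glue them into one block, leaving 6 items to arrange: (6)!/(4!) = 30 ways.
Subtracting, 105 − 30 = 75 arrangements keep the A's apart.

75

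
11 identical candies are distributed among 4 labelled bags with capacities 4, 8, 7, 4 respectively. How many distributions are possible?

170

Ignoring the caps, the number of non-negative solutions to x_1+…+x_4 = 11 is C(14,3) = 364.
Subtract solutions that violate a single cap (substitute x_i' = x_i − (cap_i+1)): x_1 ≥ 5 gives C(9,3) = 84; x_2 ≥ 9 gives C(5,3) = 10; x_3 ≥ 8 gives C(6,3) = 20; x_4 ≥ 5 gives C(9,3) = 84. Together 198.
Add back pairs where two caps are both exceeded: 0 + 0 + 4 + 0 + 0 + 0 = 4.
By inclusion–exclusion the count is 364 − 198 + 4 = 170.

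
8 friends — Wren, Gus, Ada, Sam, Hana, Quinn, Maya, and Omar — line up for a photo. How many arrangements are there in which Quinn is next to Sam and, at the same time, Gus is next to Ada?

Treat {Quinn,Sam} as one block (2 orders) and {Gus,Ada} as another (2 orders).
That leaves 6 units to arrange: 2 × 2 × 6! = 4 × 720 = 2880.

2880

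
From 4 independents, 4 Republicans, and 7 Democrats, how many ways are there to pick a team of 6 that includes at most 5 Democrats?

Split by how many Democrats are chosen (0 through 5).
Sum: C(7,0)·C(8,6) + C(7,1)·C(8,5) + C(7,2)·C(8,4) + C(7,3)·C(8,3) + C(7,4)·C(8,2) + C(7,5)·C(8,1) = 28 + 392 + 1470 + 1960 + 980 + 168 = 4998.

4998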